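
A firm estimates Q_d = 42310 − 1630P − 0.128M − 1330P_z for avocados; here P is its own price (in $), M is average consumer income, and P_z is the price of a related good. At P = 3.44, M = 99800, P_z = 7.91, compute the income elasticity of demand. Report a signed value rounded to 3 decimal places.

At the given values, Q_d = 42310 − 1630(3.44) − 0.128(99800) − 1330(7.91) = 13408.1.
∂Q_d/∂M = -0.128.
E = (-0.128) × (99800/13408.1) = -0.95273…

-0.953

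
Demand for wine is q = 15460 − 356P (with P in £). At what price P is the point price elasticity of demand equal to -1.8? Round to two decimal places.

Ed = −356P/(15460 − 356P). Set this equal to -1.8:
356P = 1.8·(15460 − 356P) ⇒ 356P(1 + 1.8) = 1.8·15460
P = 1.8·15460 / (356·2.8) = 27.9173…

27.92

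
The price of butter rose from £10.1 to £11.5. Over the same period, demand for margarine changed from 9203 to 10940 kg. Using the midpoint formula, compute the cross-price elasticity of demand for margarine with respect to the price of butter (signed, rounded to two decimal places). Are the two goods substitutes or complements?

1.33; substitutes

%ΔQ_{margarine} = (10940 − 9203)/avg = 1737/10071.5 = 0.172466…
%ΔP_{butter} = (11.5 − 10.1)/avg = 1.4/10.8 = 0.129629…
E_cross = (1737/10071.5) / (1.4/10.8) = 1.3304…
E_cross > 0 ⇒ the goods are substitutes.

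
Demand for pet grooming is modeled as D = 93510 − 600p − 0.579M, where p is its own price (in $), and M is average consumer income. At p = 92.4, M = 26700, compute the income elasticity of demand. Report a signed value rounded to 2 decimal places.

-0.68

At the given values, D = 93510 − 600(92.4) − 0.579(26700) = 22610.7.
∂D/∂M = -0.579.
E = (-0.579) × (26700/22610.7) = -0.6837…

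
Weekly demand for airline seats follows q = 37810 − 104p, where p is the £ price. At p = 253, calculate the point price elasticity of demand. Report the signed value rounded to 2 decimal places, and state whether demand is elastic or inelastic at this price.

dq/dp = −104. At p = 253, q = 37810 − 104(253) = 11498.
Ed = (dq/dp)·(p/q) = −104 × (253/11498) = -2.2883…
|Ed| = 2.29 > 1, so demand is elastic.

-2.29; elastic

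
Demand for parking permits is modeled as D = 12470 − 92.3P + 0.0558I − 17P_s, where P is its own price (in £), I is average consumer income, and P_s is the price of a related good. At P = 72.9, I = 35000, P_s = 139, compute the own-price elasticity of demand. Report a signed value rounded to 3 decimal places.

At the given values, D = 12470 − 92.3(72.9) + 0.0558(35000) − 17(139) = 5331.33.
∂D/∂P = −92.3.
E = (-92.3) × (72.9/5331.33) = -1.26209…

-1.262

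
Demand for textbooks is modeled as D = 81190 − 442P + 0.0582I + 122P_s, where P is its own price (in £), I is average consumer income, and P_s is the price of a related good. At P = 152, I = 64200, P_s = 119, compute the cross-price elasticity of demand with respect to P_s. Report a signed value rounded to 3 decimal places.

0.450

At the given values, D = 81190 − 442(152) + 0.0582(64200) + 122(119) = 32260.44.
∂D/∂P_s = 122.
E = (122) × (119/32260.44) = 0.45002…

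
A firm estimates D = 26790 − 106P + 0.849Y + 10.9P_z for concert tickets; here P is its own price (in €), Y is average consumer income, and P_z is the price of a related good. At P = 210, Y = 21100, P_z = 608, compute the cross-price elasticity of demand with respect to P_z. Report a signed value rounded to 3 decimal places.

At the given values, D = 26790 − 106(210) + 0.849(21100) + 10.9(608) = 29071.1.
∂D/∂P_z = 10.9.
E = (10.9) × (608/29071.1) = 0.22796…

0.228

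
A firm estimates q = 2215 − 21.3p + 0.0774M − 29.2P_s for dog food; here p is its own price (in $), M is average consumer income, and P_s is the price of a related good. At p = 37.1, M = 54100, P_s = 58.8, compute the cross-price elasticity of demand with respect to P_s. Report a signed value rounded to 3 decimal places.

-0.441

At the given values, q = 2215 − 21.3(37.1) + 0.0774(54100) − 29.2(58.8) = 3895.15.
∂q/∂P_s = -29.2.
E = (-29.2) × (58.8/3895.15) = -0.44079…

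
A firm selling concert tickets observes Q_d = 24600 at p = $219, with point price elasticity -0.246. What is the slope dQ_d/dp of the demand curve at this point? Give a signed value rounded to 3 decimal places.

-27.633

Ed = (dQ_d/dp)·(p/Q_d) ⇒ dQ_d/dp = Ed·Q_d/p = (-0.246)·24600/219 = -27.63287…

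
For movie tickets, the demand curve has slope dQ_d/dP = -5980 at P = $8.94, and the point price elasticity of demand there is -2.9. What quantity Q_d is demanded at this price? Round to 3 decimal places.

Ed = (dQ_d/dP)·(P/Q_d) ⇒ Q_d = (dQ_d/dP)·P/Ed = (-5980)·8.94/(-2.9) = 18434.89655…

18434.897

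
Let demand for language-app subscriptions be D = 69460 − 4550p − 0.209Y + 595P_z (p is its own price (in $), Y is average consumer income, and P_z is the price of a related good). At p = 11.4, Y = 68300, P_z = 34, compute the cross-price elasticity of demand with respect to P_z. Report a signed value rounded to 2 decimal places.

At the given values, D = 69460 − 4550(11.4) − 0.209(68300) + 595(34) = 23545.3.
∂D/∂P_z = 595.
E = (595) × (34/23545.3) = 0.8591…

0.86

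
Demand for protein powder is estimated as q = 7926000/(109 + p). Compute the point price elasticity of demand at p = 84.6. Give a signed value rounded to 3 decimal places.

dq/dp = −7926000/(109 + p)² = -211.467. At p = 84.6, q = 40940.1.
Ed = (dq/dp)·(p/q) = (-211.467) × (84.6/40940.1) = -0.43698…

-0.437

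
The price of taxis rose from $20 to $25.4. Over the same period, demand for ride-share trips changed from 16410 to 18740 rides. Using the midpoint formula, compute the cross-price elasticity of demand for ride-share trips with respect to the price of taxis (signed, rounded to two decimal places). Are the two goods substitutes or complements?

0.56; substitutes

%ΔQ_{ride-share trips} = (18740 − 16410)/avg = 2330/17575 = 0.132574…
%ΔP_{taxis} = (25.4 − 20)/avg = 5.4/22.7 = 0.237885…
E_cross = (2330/17575) / (5.4/22.7) = 0.5573…
E_cross > 0 ⇒ the goods are substitutes.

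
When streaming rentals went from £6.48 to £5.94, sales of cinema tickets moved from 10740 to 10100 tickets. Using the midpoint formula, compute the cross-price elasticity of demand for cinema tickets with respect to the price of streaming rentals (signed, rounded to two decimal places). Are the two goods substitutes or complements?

0.71; substitutes

%ΔQ_{cinema tickets} = (10100 − 10740)/avg = -640/10420 = -0.061420…
%ΔP_{streaming rentals} = (5.94 − 6.48)/avg = -0.54/6.21 = -0.086956…
E_cross = (-640/10420) / (-0.54/6.21) = 0.7063…
E_cross > 0 ⇒ the goods are substitutes.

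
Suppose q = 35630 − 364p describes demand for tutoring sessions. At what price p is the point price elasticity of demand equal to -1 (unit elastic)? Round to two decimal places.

Ed = −364p/(35630 − 364p). Set this equal to -1:
364p = 1·(35630 − 364p) ⇒ 364p(1 + 1) = 1·35630
p = 1·35630 / (364·2) = 48.9423…

48.94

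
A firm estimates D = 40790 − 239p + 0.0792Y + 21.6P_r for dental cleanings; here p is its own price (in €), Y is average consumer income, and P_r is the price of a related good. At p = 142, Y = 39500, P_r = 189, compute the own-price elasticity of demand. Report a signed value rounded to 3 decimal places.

-2.413

At the given values, D = 40790 − 239(142) + 0.0792(39500) + 21.6(189) = 14062.8.
∂D/∂p = −239.
E = (-239) × (142/14062.8) = -2.41331…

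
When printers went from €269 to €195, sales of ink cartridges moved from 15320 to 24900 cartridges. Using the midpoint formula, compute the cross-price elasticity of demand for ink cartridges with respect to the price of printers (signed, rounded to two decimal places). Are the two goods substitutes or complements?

%ΔQ_{ink cartridges} = (24900 − 15320)/avg = 9580/20110 = 0.476379…
%ΔP_{printers} = (195 − 269)/avg = -74/232 = -0.318965…
E_cross = (9580/20110) / (-74/232) = -1.4935…
E_cross < 0 ⇒ the goods are complements.

-1.49; complements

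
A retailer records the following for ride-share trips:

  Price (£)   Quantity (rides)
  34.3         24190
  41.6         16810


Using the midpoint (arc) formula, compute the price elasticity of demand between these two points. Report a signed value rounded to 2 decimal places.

-1.87

%ΔQ = (16810 − 24190) / [(24190 + 16810)/2] = -7380/20500 = -0.36
%ΔP = (41.6 − 34.3) / [(34.3 + 41.6)/2] = 7.3/37.95 = 0.192358…
Arc Ed = %ΔQ / %ΔP = (-7380/20500) / (7.3/37.95) = -1.8715…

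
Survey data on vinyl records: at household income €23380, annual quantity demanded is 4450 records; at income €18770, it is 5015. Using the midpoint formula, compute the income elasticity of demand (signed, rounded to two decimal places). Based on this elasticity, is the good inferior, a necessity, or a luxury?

-0.55; inferior

%ΔQ = (5015 − 4450)/[( 4450 + 5015)/2] = 565/4732.5 = 0.119387…
%ΔIncome = (18770 − 23380)/[( 23380 + 18770)/2] = -4610/21075 = -0.218742…
E_income = (565/4732.5) / (-4610/21075) = -0.5457…
E_income < 0 ⇒ inferior good.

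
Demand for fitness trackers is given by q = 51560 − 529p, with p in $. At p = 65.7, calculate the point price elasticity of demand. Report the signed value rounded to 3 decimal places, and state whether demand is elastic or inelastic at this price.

dq/dp = −529. At p = 65.7, q = 51560 − 529(65.7) = 16804.7.
Ed = (dq/dp)·(p/q) = −529 × (65.7/16804.7) = -2.06818…
|Ed| = 2.068 > 1, so demand is elastic.

-2.068; elastic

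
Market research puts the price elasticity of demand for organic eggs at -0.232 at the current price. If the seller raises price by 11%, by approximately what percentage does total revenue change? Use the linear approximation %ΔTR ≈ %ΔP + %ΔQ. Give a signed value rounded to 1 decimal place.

%ΔQ ≈ Ed × %ΔP = (-0.232) × (+11%) = -2.5520%
%ΔTR ≈ %ΔP + %ΔQ = (+11%) + (-2.5520%) = +8.4480%

+8.4%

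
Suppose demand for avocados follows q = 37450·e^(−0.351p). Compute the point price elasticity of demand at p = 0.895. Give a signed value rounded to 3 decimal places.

dq/dp = −0.351·q = -9601.24. At p = 0.895, q = 27354.
Ed = (dq/dp)·(p/q) = (-9601.24) × (0.895/27354) = -0.31414…

-0.314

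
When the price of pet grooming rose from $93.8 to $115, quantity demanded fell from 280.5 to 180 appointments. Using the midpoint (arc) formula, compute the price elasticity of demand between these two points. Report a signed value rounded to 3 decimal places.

%ΔQ = (180 − 280.5) / [(280.5 + 180)/2] = -100.5/230.25 = -0.436482…
%ΔP = (115 − 93.8) / [(93.8 + 115)/2] = 21.2/104.4 = 0.203065…
Arc Ed = %ΔQ / %ΔP = (-100.5/230.25) / (21.2/104.4) = -2.14946…

-2.149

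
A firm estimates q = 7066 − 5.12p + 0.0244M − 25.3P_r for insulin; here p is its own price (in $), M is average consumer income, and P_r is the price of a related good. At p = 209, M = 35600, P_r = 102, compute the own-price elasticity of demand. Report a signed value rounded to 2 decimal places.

-0.25

At the given values, q = 7066 − 5.12(209) + 0.0244(35600) − 25.3(102) = 4283.96.
∂q/∂p = −5.12.
E = (-5.12) × (209/4283.96) = -0.2497…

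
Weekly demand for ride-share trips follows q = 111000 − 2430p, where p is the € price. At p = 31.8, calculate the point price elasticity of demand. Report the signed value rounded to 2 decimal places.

-2.29

dq/dp = −2430. At p = 31.8, q = 111000 − 2430(31.8) = 33726.
Ed = (dq/dp)·(p/q) = −2430 × (31.8/33726) = -2.2912…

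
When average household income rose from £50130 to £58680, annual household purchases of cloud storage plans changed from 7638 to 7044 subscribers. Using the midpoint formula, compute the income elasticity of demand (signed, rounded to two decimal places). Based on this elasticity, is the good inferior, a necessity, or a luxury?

%ΔQ = (7044 − 7638)/[( 7638 + 7044)/2] = -594/7341 = -0.080915…
%ΔIncome = (58680 − 50130)/[( 50130 + 58680)/2] = 8550/54405 = 0.157154…
E_income = (-594/7341) / (8550/54405) = -0.5148…
E_income < 0 ⇒ inferior good.

-0.51; inferior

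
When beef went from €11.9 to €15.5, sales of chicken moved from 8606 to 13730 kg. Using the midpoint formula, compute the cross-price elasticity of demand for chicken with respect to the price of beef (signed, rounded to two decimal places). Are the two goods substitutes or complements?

1.75; substitutes

%ΔQ_{chicken} = (13730 − 8606)/avg = 5124/11168 = 0.458810…
%ΔP_{beef} = (15.5 − 11.9)/avg = 3.6/13.7 = 0.262773…
E_cross = (5124/11168) / (3.6/13.7) = 1.7460…
E_cross > 0 ⇒ the goods are substitutes.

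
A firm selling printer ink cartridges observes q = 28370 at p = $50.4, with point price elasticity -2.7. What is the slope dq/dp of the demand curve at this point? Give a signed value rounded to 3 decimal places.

Ed = (dq/dp)·(p/q) ⇒ dq/dp = Ed·q/p = (-2.7)·28370/50.4 = -1519.82142…

-1519.821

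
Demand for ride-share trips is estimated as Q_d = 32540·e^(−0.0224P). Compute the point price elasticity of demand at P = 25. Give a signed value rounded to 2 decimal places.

dQ_d/dP = −0.0224·Q_d = -416.352. At P = 25, Q_d = 18587.1.
Ed = (dQ_d/dP)·(P/Q_d) = (-416.352) × (25/18587.1) = -0.56

-0.56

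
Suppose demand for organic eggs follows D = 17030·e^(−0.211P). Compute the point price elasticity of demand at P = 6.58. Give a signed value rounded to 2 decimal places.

dD/dP = −0.211·D = -896.461. At P = 6.58, D = 4248.63.
Ed = (dD/dP)·(P/D) = (-896.461) × (6.58/4248.63) = -1.3883…

-1.39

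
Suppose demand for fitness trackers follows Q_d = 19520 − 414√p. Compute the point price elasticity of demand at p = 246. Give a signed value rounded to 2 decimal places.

dQ_d/dp = −414/(2√p) = -13.1978. At p = 246, Q_d = 13026.7.
Ed = (dQ_d/dp)·(p/Q_d) = (-13.1978) × (246/13026.7) = -0.2492…

-0.25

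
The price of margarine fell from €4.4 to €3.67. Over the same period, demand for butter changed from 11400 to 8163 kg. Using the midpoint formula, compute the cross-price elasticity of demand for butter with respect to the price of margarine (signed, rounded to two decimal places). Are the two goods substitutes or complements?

%ΔQ_{butter} = (8163 − 11400)/avg = -3237/9781.5 = -0.330930…
%ΔP_{margarine} = (3.67 − 4.4)/avg = -0.73/4.035 = -0.180916…
E_cross = (-3237/9781.5) / (-0.73/4.035) = 1.8291…
E_cross > 0 ⇒ the goods are substitutes.

1.83; substitutes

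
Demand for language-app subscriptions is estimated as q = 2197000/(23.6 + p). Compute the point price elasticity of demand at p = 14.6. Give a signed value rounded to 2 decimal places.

dq/dp = −2197000/(23.6 + p)² = -1505.58. At p = 14.6, q = 57513.1.
Ed = (dq/dp)·(p/q) = (-1505.58) × (14.6/57513.1) = -0.3821…

-0.38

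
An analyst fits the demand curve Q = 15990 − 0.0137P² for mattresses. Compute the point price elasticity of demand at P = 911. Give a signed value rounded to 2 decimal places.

-4.92

dQ/dP = −2·0.0137·P = -24.9614. At P = 911, Q = 4620.0823.
Ed = (dQ/dP)·(P/Q) = (-24.9614) × (911/4620.0823) = -4.9219…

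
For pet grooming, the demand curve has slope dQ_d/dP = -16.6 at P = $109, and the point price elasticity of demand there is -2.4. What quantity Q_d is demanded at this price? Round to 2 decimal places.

Ed = (dQ_d/dP)·(P/Q_d) ⇒ Q_d = (dQ_d/dP)·P/Ed = (-16.6)·109/(-2.4) = 753.9166…

753.92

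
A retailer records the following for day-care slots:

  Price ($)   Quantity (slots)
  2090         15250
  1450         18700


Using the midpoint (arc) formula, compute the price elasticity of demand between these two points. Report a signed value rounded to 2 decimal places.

-0.56

%ΔQ = (18700 − 15250) / [(15250 + 18700)/2] = 3450/16975 = 0.203240…
%ΔP = (1450 − 2090) / [(2090 + 1450)/2] = -640/1770 = -0.361581…
Arc Ed = %ΔQ / %ΔP = (3450/16975) / (-640/1770) = -0.5620…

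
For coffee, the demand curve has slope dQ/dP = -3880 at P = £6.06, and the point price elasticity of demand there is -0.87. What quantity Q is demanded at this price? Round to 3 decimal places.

Ed = (dQ/dP)·(P/Q) ⇒ Q = (dQ/dP)·P/Ed = (-3880)·6.06/(-0.87) = 27026.20689…

27026.207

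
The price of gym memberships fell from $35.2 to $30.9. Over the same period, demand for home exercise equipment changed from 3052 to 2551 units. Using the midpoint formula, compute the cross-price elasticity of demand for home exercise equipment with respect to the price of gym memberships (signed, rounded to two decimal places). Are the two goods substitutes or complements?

1.37; substitutes

%ΔQ_{home exercise equipment} = (2551 − 3052)/avg = -501/2801.5 = -0.178832…
%ΔP_{gym memberships} = (30.9 − 35.2)/avg = -4.3/33.05 = -0.130105…
E_cross = (-501/2801.5) / (-4.3/33.05) = 1.3745…
E_cross > 0 ⇒ the goods are substitutes.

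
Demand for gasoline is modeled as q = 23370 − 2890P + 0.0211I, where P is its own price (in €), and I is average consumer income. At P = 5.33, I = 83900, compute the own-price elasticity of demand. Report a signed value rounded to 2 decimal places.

At the given values, q = 23370 − 2890(5.33) + 0.0211(83900) = 9736.59.
∂q/∂P = −2890.
E = (-2890) × (5.33/9736.59) = -1.5820…

-1.58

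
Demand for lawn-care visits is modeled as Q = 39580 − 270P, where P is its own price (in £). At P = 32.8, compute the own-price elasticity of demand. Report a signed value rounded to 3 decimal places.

-0.288

At the given values, Q = 39580 − 270(32.8) = 30724.
∂Q/∂P = −270.
E = (-270) × (32.8/30724) = -0.28824…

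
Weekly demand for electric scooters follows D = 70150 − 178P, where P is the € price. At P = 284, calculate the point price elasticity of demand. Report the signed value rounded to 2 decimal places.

-2.58

dD/dP = −178. At P = 284, D = 70150 − 178(284) = 19598.
Ed = (dD/dP)·(P/D) = −178 × (284/19598) = -2.5794…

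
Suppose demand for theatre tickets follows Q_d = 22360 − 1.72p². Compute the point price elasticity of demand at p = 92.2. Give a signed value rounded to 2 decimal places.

-3.78

dQ_d/dp = −2·1.72·p = -317.168. At p = 92.2, Q_d = 7738.5552.
Ed = (dQ_d/dp)·(p/Q_d) = (-317.168) × (92.2/7738.5552) = -3.7788…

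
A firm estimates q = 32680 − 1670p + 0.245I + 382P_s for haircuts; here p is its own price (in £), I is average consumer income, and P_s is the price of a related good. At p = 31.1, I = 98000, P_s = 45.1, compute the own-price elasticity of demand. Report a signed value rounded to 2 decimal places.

At the given values, q = 32680 − 1670(31.1) + 0.245(98000) + 382(45.1) = 21981.2.
∂q/∂p = −1670.
E = (-1670) × (31.1/21981.2) = -2.3627…

-2.36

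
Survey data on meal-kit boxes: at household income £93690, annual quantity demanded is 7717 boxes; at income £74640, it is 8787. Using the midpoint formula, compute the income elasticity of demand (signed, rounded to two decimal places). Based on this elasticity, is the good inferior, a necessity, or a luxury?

-0.57; inferior

%ΔQ = (8787 − 7717)/[( 7717 + 8787)/2] = 1070/8252 = 0.129665…
%ΔIncome = (74640 − 93690)/[( 93690 + 74640)/2] = -19050/84165 = -0.226341…
E_income = (1070/8252) / (-19050/84165) = -0.5728…
E_income < 0 ⇒ inferior good.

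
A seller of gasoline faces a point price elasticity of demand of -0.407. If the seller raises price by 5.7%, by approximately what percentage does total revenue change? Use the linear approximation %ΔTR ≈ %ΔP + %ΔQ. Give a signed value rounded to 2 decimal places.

%ΔQ ≈ Ed × %ΔP = (-0.407) × (+5.7%) = -2.3199%
%ΔTR ≈ %ΔP + %ΔQ = (+5.7%) + (-2.3199%) = +3.3801%

+3.38%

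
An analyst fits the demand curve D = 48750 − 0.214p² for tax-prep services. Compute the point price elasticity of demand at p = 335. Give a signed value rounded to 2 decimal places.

dD/dp = −2·0.214·p = -143.38. At p = 335, D = 24733.85.
Ed = (dD/dp)·(p/D) = (-143.38) × (335/24733.85) = -1.9419…

-1.94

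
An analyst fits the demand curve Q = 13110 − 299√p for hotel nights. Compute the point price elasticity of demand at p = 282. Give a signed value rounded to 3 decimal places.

-0.310

dQ/dp = −299/(2√p) = -8.9026. At p = 282, Q = 8088.94.
Ed = (dQ/dp)·(p/Q) = (-8.9026) × (282/8088.94) = -0.31036…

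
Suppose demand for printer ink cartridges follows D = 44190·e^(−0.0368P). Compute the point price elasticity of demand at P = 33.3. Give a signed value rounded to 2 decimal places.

-1.23

dD/dP = −0.0368·D = -477.496. At P = 33.3, D = 12975.4.
Ed = (dD/dP)·(P/D) = (-477.496) × (33.3/12975.4) = -1.2254…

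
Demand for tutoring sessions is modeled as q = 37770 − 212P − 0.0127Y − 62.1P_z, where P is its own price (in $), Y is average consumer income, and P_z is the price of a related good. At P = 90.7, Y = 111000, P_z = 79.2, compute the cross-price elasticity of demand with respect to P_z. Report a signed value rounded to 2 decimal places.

-0.40

At the given values, q = 37770 − 212(90.7) − 0.0127(111000) − 62.1(79.2) = 12213.58.
∂q/∂P_z = -62.1.
E = (-62.1) × (79.2/12213.58) = -0.4026…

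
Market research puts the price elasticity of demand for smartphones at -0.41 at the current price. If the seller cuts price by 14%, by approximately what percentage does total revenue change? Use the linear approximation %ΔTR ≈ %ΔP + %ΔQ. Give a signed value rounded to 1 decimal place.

-8.3%

%ΔQ ≈ Ed × %ΔP = (-0.41) × (-14%) = +5.7400%
%ΔTR ≈ %ΔP + %ΔQ = (-14%) + (+5.7400%) = -8.2600%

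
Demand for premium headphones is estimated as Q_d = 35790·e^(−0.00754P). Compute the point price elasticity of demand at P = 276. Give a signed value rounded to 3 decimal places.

dQ_d/dP = −0.00754·Q_d = -33.6782. At P = 276, Q_d = 4466.6.
Ed = (dQ_d/dP)·(P/Q_d) = (-33.6782) × (276/4466.6) = -2.08104

-2.081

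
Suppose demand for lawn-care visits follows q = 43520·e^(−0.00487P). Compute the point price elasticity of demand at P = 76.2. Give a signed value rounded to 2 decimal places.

-0.37

dq/dP = −0.00487·q = -146.236. At P = 76.2, q = 30027.9.
Ed = (dq/dP)·(P/q) = (-146.236) × (76.2/30027.9) = -0.3710…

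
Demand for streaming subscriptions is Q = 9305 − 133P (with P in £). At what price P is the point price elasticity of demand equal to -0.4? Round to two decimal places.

Ed = −133P/(9305 − 133P). Set this equal to -0.4:
133P = 0.4·(9305 − 133P) ⇒ 133P(1 + 0.4) = 0.4·9305
P = 0.4·9305 / (133·1.4) = 19.9892…

19.99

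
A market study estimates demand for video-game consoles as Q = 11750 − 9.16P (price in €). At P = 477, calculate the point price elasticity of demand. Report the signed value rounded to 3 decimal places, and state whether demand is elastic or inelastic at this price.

-0.592; inelastic

dQ/dP = −9.16. At P = 477, Q = 11750 − 9.16(477) = 7380.68.
Ed = (dQ/dP)·(P/Q) = −9.16 × (477/7380.68) = -0.59199…
|Ed| = 0.592 < 1, so demand is inelastic.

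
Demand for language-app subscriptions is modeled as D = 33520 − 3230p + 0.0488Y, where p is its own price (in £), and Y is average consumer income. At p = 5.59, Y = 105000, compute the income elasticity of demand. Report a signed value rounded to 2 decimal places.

At the given values, D = 33520 − 3230(5.59) + 0.0488(105000) = 20588.3.
∂D/∂Y = 0.0488.
E = (0.0488) × (105000/20588.3) = 0.2488…

0.25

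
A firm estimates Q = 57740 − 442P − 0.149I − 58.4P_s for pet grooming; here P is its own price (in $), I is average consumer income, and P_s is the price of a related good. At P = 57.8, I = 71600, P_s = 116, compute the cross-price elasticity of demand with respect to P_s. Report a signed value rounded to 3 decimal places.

-0.459

At the given values, Q = 57740 − 442(57.8) − 0.149(71600) − 58.4(116) = 14749.6.
∂Q/∂P_s = -58.4.
E = (-58.4) × (116/14749.6) = -0.45929…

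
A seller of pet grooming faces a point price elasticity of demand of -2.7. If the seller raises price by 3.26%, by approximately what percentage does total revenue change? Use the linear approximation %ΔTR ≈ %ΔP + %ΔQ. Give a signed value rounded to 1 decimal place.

%ΔQ ≈ Ed × %ΔP = (-2.7) × (+3.26%) = -8.8020%
%ΔTR ≈ %ΔP + %ΔQ = (+3.26%) + (-8.8020%) = -5.5420%

-5.5%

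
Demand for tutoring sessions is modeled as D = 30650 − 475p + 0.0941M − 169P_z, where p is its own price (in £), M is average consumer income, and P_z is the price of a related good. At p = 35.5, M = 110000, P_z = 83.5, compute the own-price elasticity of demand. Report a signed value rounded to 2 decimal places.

-1.68

At the given values, D = 30650 − 475(35.5) + 0.0941(110000) − 169(83.5) = 10027.
∂D/∂p = −475.
E = (-475) × (35.5/10027) = -1.6817…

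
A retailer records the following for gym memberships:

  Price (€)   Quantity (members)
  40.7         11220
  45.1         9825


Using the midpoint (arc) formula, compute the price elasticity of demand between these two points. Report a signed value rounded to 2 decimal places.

-1.29

%ΔQ = (9825 − 11220) / [(11220 + 9825)/2] = -1395/10522.5 = -0.132573…
%ΔP = (45.1 − 40.7) / [(40.7 + 45.1)/2] = 4.4/42.9 = 0.102564…
Arc Ed = %ΔQ / %ΔP = (-1395/10522.5) / (4.4/42.9) = -1.2925…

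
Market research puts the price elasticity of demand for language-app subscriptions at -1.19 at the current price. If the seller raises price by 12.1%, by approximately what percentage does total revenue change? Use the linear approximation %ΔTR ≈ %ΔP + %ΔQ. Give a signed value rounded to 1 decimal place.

%ΔQ ≈ Ed × %ΔP = (-1.19) × (+12.1%) = -14.3990%
%ΔTR ≈ %ΔP + %ΔQ = (+12.1%) + (-14.3990%) = -2.2990%

-2.3%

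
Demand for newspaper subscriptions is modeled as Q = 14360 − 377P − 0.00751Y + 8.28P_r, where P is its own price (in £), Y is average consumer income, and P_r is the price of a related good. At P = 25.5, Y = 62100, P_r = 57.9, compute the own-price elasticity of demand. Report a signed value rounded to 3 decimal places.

-2.020

At the given values, Q = 14360 − 377(25.5) − 0.00751(62100) + 8.28(57.9) = 4759.541.
∂Q/∂P = −377.
E = (-377) × (25.5/4759.541) = -2.01983…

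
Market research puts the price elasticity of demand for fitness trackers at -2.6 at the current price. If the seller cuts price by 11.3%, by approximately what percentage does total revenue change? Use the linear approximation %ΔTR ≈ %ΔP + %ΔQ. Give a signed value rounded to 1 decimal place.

%ΔQ ≈ Ed × %ΔP = (-2.6) × (-11.3%) = +29.3800%
%ΔTR ≈ %ΔP + %ΔQ = (-11.3%) + (+29.3800%) = +18.0800%

+18.1%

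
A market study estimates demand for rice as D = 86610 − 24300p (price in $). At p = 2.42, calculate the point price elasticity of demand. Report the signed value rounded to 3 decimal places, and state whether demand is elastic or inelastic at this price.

dD/dp = −24300. At p = 2.42, D = 86610 − 24300(2.42) = 27804.
Ed = (dD/dp)·(p/D) = −24300 × (2.42/27804) = -2.11501…
|Ed| = 2.115 > 1, so demand is elastic.

-2.115; elastic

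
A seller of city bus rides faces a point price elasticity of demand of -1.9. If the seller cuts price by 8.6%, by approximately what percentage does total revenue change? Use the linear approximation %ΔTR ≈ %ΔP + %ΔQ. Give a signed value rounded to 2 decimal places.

%ΔQ ≈ Ed × %ΔP = (-1.9) × (-8.6%) = +16.3400%
%ΔTR ≈ %ΔP + %ΔQ = (-8.6%) + (+16.3400%) = +7.7400%

+7.74%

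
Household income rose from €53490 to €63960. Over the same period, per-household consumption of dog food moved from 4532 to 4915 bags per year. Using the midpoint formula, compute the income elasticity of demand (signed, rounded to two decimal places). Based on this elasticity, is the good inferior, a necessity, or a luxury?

%ΔQ = (4915 − 4532)/[( 4532 + 4915)/2] = 383/4723.5 = 0.081083…
%ΔIncome = (63960 − 53490)/[( 53490 + 63960)/2] = 10470/58725 = 0.178288…
E_income = (383/4723.5) / (10470/58725) = 0.4547…
0 < E_income < 1 ⇒ normal good, necessity.

0.45; necessity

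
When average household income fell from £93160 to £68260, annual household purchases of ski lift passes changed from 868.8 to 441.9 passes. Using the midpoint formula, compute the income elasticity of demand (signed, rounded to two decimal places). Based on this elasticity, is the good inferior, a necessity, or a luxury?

2.11; luxury

%ΔQ = (441.9 − 868.8)/[( 868.8 + 441.9)/2] = -426.9/655.35 = -0.651407…
%ΔIncome = (68260 − 93160)/[( 93160 + 68260)/2] = -24900/80710 = -0.308511…
E_income = (-426.9/655.35) / (-24900/80710) = 2.1114…
E_income > 1 ⇒ normal good, luxury.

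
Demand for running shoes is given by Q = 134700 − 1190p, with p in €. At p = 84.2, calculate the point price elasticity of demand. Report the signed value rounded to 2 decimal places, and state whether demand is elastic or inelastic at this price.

-2.90; elastic

dQ/dp = −1190. At p = 84.2, Q = 134700 − 1190(84.2) = 34502.
Ed = (dQ/dp)·(p/Q) = −1190 × (84.2/34502) = -2.9041…
|Ed| = 2.90 > 1, so demand is elastic.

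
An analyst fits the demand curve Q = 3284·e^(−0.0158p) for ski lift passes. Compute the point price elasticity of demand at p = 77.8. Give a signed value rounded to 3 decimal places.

-1.229

dQ/dp = −0.0158·Q = -15.1778. At p = 77.8, Q = 960.619.
Ed = (dQ/dp)·(p/Q) = (-15.1778) × (77.8/960.619) = -1.22924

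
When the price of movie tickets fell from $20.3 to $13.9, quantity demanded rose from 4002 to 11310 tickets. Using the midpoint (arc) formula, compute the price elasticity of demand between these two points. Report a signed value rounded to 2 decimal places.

%ΔQ = (11310 − 4002) / [(4002 + 11310)/2] = 7308/7656 = 0.954545…
%ΔP = (13.9 − 20.3) / [(20.3 + 13.9)/2] = -6.4/17.1 = -0.374269…
Arc Ed = %ΔQ / %ΔP = (7308/7656) / (-6.4/17.1) = -2.5504…

-2.55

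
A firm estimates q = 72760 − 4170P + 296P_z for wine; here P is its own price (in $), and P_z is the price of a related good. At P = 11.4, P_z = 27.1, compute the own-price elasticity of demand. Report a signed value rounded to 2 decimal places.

At the given values, q = 72760 − 4170(11.4) + 296(27.1) = 33243.6.
∂q/∂P = −4170.
E = (-4170) × (11.4/33243.6) = -1.4299…

-1.43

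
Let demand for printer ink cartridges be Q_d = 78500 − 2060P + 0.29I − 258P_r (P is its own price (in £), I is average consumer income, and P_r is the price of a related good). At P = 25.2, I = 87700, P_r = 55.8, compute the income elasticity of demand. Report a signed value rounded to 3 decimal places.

0.676

At the given values, Q_d = 78500 − 2060(25.2) + 0.29(87700) − 258(55.8) = 37624.6.
∂Q_d/∂I = 0.29.
E = (0.29) × (87700/37624.6) = 0.67596…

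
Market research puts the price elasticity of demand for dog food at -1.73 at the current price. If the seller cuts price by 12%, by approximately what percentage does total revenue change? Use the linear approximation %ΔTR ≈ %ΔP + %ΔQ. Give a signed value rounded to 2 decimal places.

%ΔQ ≈ Ed × %ΔP = (-1.73) × (-12%) = +20.7600%
%ΔTR ≈ %ΔP + %ΔQ = (-12%) + (+20.7600%) = +8.7600%

+8.76%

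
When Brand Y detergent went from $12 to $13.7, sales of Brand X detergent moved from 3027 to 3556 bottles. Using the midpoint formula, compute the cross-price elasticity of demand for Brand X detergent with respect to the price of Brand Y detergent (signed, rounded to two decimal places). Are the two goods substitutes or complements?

%ΔQ_{Brand X detergent} = (3556 − 3027)/avg = 529/3291.5 = 0.160716…
%ΔP_{Brand Y detergent} = (13.7 − 12)/avg = 1.7/12.85 = 0.132295…
E_cross = (529/3291.5) / (1.7/12.85) = 1.2148…
E_cross > 0 ⇒ the goods are substitutes.

1.21; substitutes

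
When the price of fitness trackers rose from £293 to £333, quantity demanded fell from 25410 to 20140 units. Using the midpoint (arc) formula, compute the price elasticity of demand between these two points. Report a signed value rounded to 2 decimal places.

-1.81

%ΔQ = (20140 − 25410) / [(25410 + 20140)/2] = -5270/22775 = -0.231394…
%ΔP = (333 − 293) / [(293 + 333)/2] = 40/313 = 0.127795…
Arc Ed = %ΔQ / %ΔP = (-5270/22775) / (40/313) = -1.8106…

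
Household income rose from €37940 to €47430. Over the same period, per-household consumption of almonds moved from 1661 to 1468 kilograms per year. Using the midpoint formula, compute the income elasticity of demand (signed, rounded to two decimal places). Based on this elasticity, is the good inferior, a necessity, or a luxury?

%ΔQ = (1468 − 1661)/[( 1661 + 1468)/2] = -193/1564.5 = -0.123362…
%ΔIncome = (47430 − 37940)/[( 37940 + 47430)/2] = 9490/42685 = 0.222326…
E_income = (-193/1564.5) / (9490/42685) = -0.5548…
E_income < 0 ⇒ inferior good.

-0.55; inferior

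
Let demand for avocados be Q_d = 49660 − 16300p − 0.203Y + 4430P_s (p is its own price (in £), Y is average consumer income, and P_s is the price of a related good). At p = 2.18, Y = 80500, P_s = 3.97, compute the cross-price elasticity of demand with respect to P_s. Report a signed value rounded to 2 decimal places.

1.14

At the given values, Q_d = 49660 − 16300(2.18) − 0.203(80500) + 4430(3.97) = 15371.6.
∂Q_d/∂P_s = 4430.
E = (4430) × (3.97/15371.6) = 1.1441…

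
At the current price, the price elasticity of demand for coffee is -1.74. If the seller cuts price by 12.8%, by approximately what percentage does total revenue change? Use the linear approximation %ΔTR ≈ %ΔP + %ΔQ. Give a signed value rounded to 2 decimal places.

+9.47%

%ΔQ ≈ Ed × %ΔP = (-1.74) × (-12.8%) = +22.2720%
%ΔTR ≈ %ΔP + %ΔQ = (-12.8%) + (+22.2720%) = +9.4720%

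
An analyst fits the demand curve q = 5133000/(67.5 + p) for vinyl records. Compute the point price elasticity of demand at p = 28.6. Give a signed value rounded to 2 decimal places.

dq/dp = −5133000/(67.5 + p)² = -555.808. At p = 28.6, q = 53413.1.
Ed = (dq/dp)·(p/q) = (-555.808) × (28.6/53413.1) = -0.2976…

-0.30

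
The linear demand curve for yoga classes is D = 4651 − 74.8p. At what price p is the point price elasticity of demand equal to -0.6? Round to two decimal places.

23.32

Ed = −74.8p/(4651 − 74.8p). Set this equal to -0.6:
74.8p = 0.6·(4651 − 74.8p) ⇒ 74.8p(1 + 0.6) = 0.6·4651
p = 0.6·4651 / (74.8·1.6) = 23.3171…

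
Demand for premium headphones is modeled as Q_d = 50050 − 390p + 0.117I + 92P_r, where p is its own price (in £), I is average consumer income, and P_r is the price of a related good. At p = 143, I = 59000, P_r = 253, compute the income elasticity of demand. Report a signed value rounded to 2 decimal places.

At the given values, Q_d = 50050 − 390(143) + 0.117(59000) + 92(253) = 24459.
∂Q_d/∂I = 0.117.
E = (0.117) × (59000/24459) = 0.2822…

0.28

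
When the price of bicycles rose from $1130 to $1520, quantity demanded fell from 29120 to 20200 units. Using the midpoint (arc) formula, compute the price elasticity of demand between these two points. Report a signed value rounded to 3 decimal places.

%ΔQ = (20200 − 29120) / [(29120 + 20200)/2] = -8920/24660 = -0.361719…
%ΔP = (1520 − 1130) / [(1130 + 1520)/2] = 390/1325 = 0.294339…
Arc Ed = %ΔQ / %ΔP = (-8920/24660) / (390/1325) = -1.22891…

-1.229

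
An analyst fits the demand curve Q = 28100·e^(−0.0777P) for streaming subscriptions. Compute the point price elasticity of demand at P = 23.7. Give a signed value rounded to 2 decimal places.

-1.84

dQ/dP = −0.0777·Q = -346.241. At P = 23.7, Q = 4456.13.
Ed = (dQ/dP)·(P/Q) = (-346.241) × (23.7/4456.13) = -1.8414…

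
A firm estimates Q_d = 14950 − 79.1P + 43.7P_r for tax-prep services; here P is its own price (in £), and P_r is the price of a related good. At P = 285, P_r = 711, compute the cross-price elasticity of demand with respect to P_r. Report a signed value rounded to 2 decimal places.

1.32

At the given values, Q_d = 14950 − 79.1(285) + 43.7(711) = 23477.2.
∂Q_d/∂P_r = 43.7.
E = (43.7) × (711/23477.2) = 1.3234…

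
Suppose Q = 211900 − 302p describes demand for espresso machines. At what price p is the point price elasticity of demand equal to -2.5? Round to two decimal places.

501.18

Ed = −302p/(211900 − 302p). Set this equal to -2.5:
302p = 2.5·(211900 − 302p) ⇒ 302p(1 + 2.5) = 2.5·211900
p = 2.5·211900 / (302·3.5) = 501.1825…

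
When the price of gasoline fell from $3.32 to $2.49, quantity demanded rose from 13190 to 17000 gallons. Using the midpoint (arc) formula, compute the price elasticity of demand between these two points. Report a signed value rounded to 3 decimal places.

-0.883

%ΔQ = (17000 − 13190) / [(13190 + 17000)/2] = 3810/15095 = 0.252401…
%ΔP = (2.49 − 3.32) / [(3.32 + 2.49)/2] = -0.83/2.905 = -0.285714…
Arc Ed = %ΔQ / %ΔP = (3810/15095) / (-0.83/2.905) = -0.88340…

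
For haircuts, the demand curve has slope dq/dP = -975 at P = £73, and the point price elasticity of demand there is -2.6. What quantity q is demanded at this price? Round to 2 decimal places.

27375.00

Ed = (dq/dP)·(P/q) ⇒ q = (dq/dP)·P/Ed = (-975)·73/(-2.6) = 27375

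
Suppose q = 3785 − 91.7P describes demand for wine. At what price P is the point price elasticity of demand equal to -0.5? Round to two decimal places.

13.76

Ed = −91.7P/(3785 − 91.7P). Set this equal to -0.5:
91.7P = 0.5·(3785 − 91.7P) ⇒ 91.7P(1 + 0.5) = 0.5·3785
P = 0.5·3785 / (91.7·1.5) = 13.7586…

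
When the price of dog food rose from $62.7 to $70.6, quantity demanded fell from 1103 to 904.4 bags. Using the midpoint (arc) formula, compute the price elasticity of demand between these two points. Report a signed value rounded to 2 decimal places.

-1.67

%ΔQ = (904.4 − 1103) / [(1103 + 904.4)/2] = -198.6/1003.7 = -0.197867…
%ΔP = (70.6 − 62.7) / [(62.7 + 70.6)/2] = 7.9/66.65 = 0.118529…
Arc Ed = %ΔQ / %ΔP = (-198.6/1003.7) / (7.9/66.65) = -1.6693…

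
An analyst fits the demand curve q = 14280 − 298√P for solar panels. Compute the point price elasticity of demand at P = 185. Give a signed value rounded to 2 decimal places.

dq/dP = −298/(2√P) = -10.9547. At P = 185, q = 10226.8.
Ed = (dq/dP)·(P/q) = (-10.9547) × (185/10226.8) = -0.1981…

-0.20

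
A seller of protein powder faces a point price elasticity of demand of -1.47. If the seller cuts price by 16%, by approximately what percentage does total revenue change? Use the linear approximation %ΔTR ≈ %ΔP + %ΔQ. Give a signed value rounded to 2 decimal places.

+7.52%

%ΔQ ≈ Ed × %ΔP = (-1.47) × (-16%) = +23.5200%
%ΔTR ≈ %ΔP + %ΔQ = (-16%) + (+23.5200%) = +7.5200%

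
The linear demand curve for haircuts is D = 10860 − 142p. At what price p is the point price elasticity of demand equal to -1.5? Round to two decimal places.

Ed = −142p/(10860 − 142p). Set this equal to -1.5:
142p = 1.5·(10860 − 142p) ⇒ 142p(1 + 1.5) = 1.5·10860
p = 1.5·10860 / (142·2.5) = 45.8873…

45.89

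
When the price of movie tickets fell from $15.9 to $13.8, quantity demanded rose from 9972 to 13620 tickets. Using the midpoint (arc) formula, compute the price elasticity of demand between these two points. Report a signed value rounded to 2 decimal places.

%ΔQ = (13620 − 9972) / [(9972 + 13620)/2] = 3648/11796 = 0.309257…
%ΔP = (13.8 − 15.9) / [(15.9 + 13.8)/2] = -2.1/14.85 = -0.141414…
Arc Ed = %ΔQ / %ΔP = (3648/11796) / (-2.1/14.85) = -2.1868…

-2.19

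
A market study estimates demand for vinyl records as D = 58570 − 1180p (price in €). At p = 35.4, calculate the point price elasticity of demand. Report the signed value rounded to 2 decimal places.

-2.49

dD/dp = −1180. At p = 35.4, D = 58570 − 1180(35.4) = 16798.
Ed = (dD/dp)·(p/D) = −1180 × (35.4/16798) = -2.4867…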